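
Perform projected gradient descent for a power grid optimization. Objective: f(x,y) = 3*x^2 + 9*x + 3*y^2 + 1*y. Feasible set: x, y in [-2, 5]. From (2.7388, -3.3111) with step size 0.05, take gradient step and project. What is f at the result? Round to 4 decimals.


Step 1: Compute gradient at (2.7388, -3.3111).
grad_x = 2*3*2.7388 + 9 = 25.4328
grad_y = 2*3*-3.3111 + 1 = -18.8666
Step 2: Gradient step.
x_raw = 2.7388 - 0.05*25.4328 = 1.4672
y_raw = -3.3111 - 0.05*-18.8666 = -2.3678
Step 3: Project onto [-2, 5].
x_proj = clip(1.4672) = 1.4672
y_proj = clip(-2.3678) = -2.0
Step 4: Evaluate f.
f(1.4672, -2.0) = 29.6621


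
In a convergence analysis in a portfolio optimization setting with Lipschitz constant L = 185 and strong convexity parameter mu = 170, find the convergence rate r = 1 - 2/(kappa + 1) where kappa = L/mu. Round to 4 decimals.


Step 1: Compute the condition number.
kappa = L/mu = 185/170 = 1.0882
Step 2: Compute the convergence rate.
r = 1 - 2/(kappa + 1) = 1 - 2*mu/(L + mu) = (L - mu)/(L + mu) = 15/355 = 0.0423


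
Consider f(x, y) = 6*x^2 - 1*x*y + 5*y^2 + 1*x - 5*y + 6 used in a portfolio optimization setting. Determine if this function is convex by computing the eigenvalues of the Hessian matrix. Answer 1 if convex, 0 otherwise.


The Hessian of f(x,y) = 6*x^2 - 1*x*y + 5*y^2 + 1*x - 5*y + 6 is:
H = [[12, -1], [-1, 10]]
Trace = 12 + 10 = 22
Determinant = 12*10 - (-1)^2 = 119
Discriminant = (22)^2 - 4*119 = 8.0
Eigenvalues: lambda_1 = 9.5858, lambda_2 = 12.4142
The function is convex.

1


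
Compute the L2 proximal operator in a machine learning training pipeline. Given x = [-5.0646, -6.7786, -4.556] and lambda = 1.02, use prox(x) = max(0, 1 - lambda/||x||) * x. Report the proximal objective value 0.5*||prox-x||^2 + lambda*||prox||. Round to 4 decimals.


Step 1: Compute ||x||.
||x|| = 9.6102
Step 2: Compute scaling factor.
scale = max(0, 1 - 1.02/9.6102) = 0.8939
Step 3: prox(x) = [-4.5271, -6.0591, -4.0724]
||prox(x)|| = 8.5902
Step 4: Proximal objective.
0.5*||prox-x||^2 = 0.5202
lambda*||prox|| = 8.762
Total = 9.2822


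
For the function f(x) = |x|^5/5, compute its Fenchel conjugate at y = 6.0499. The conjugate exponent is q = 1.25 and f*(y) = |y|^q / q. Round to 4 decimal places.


The conjugate exponent q satisfies 1/p + 1/q = 1.
p = 5, so q = 5/(5 - 1) = 1.25
|y|^q = 6.0499^1.25 = 9.4882
f*(6.0499) = 9.4882 / 1.25 = 7.5906


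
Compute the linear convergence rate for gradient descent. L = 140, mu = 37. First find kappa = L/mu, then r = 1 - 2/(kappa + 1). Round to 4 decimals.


Step 1: Compute the condition number.
kappa = L/mu = 140/37 = 3.7838
Step 2: Compute the convergence rate.
r = 1 - 2/(kappa + 1) = 1 - 2*mu/(L + mu) = (L - mu)/(L + mu) = 103/177 = 0.5819


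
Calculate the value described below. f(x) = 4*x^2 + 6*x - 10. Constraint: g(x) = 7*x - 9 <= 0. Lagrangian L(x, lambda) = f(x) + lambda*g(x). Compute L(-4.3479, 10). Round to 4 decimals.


Step 1: Evaluate f(x).
f(-4.3479) = 4*(-4.3479)^2 + 6*(-4.3479) - 10 = 39.5295
Step 2: Evaluate g(x).
g(-4.3479) = 7*-4.3479 - 9 = -39.4353
Step 3: Compute Lagrangian.
L = 39.5295 + 10*-39.4353 = -354.8235


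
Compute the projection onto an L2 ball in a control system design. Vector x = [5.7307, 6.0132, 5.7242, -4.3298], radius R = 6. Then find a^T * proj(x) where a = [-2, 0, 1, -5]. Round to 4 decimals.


Step 1: Compute ||x|| (intermediates to 6 decimals).
||x|| = sqrt(5.7307^2 + 6.0132^2 + 5.7242^2 + (-4.3298)^2) = 10.977847
Step 2: Project.
Since ||x|| > R, scale = R/||x|| = 6/10.977847 = 0.546555, proj(x) = scale * x
proj(x) = [3.132143, 3.286545, 3.12859, -2.366474]
Step 3: Dot product.
a^T * proj(x) = -2*3.132143 + 0*3.286545 + 1*3.12859 - 5*(-2.366474) = 8.6967


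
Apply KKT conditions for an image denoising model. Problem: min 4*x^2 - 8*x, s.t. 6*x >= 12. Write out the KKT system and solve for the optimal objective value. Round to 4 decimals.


Step 1: Try lambda = 0 (constraint inactive).
x_unc = 8/(2*4) = 1.0
Check: 6*1.0 = 6.0 < 12 -- violated!
Step 2: Constraint must be active: 6*x = 12
x* = 12/6 = 2.0
lambda = (2*4*2.0 - 8)/6 = 1.3333
Step 3: Compute optimal value.
f(x*) = 4*2.0^2 - 8*2.0 = 0.0


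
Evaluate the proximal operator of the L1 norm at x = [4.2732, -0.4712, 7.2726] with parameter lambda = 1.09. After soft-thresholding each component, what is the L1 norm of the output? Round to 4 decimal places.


Soft-thresholding with lambda = 1.09:
prox(4.2732) = sign(4.2732)*max(|4.2732| - 1.09, 0) = 3.1832
prox(-0.4712) = sign(-0.4712)*max(|-0.4712| - 1.09, 0) = 0.0
prox(7.2726) = sign(7.2726)*max(|7.2726| - 1.09, 0) = 6.1826
prox(x) = [3.1832, 0.0, 6.1826]
||prox(x)||_1 = 3.1832 + 0.0 + 6.1826 = 9.3658


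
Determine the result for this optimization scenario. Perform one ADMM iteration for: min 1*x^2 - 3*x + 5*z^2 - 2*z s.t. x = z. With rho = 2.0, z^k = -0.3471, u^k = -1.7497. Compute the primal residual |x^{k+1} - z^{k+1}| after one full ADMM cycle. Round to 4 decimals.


ADMM iteration with rho = 2.0, z^k = -0.3471, u^k = -1.7497
Step 1: x-update.
Minimize 1*x^2 - 3*x + (2.0/2)*(x + 0.3471 - 1.7497)^2
FOC: (2*1 + 2.0)*x = 3 + 2.0*(-0.3471 + 1.7497)
x^{k+1} = 1.4513
Step 2: z-update.
Minimize 5*z^2 - 2*z + (2.0/2)*(1.4513 - z - 1.7497)^2
FOC: (2*5 + 2.0)*z = 2 + 2.0*(1.4513 - 1.7497)
z^{k+1} = 0.1169
Step 3: u-update.
u^{k+1} = -1.7497 + 1.4513 - 0.1169 = -0.4153
Step 4: Primal residual = |1.4513 - 0.1169| = 1.3344


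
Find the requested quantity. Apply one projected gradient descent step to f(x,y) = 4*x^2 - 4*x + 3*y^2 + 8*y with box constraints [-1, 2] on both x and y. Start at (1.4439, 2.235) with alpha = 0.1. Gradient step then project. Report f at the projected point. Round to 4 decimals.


Step 1: Compute gradient at (1.4439, 2.235).
grad_x = 2*4*1.4439 - 4 = 7.5512
grad_y = 2*3*2.235 + 8 = 21.41
Step 2: Gradient step.
x_raw = 1.4439 - 0.1*7.5512 = 0.6888
y_raw = 2.235 - 0.1*21.41 = 0.094
Step 3: Project onto [-1, 2].
x_proj = clip(0.6888) = 0.6888
y_proj = clip(0.094) = 0.094
Step 4: Evaluate f.
f(0.6888, 0.094) = -0.0789


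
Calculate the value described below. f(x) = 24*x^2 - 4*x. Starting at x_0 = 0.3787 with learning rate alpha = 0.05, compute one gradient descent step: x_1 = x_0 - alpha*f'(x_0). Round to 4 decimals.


We compute the gradient at x_0 and apply the update.
f'(x) = 48*x - 4
f'(0.3787) = 48*0.3787 - 4 = 14.1776
x_1 = 0.3787 - 0.05*14.1776 = -0.3302


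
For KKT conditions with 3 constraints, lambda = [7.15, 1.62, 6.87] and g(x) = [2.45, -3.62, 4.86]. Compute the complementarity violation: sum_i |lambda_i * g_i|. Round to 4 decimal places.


KKT complementary slackness check:
lambda_1 * g_1 = 7.15 * 2.45 = 17.5175
lambda_2 * g_2 = 1.62 * -3.62 = -5.8644
lambda_3 * g_3 = 6.87 * 4.86 = 33.3882
Total violation = 17.5175 + 5.8644 + 33.3882 = 56.7701


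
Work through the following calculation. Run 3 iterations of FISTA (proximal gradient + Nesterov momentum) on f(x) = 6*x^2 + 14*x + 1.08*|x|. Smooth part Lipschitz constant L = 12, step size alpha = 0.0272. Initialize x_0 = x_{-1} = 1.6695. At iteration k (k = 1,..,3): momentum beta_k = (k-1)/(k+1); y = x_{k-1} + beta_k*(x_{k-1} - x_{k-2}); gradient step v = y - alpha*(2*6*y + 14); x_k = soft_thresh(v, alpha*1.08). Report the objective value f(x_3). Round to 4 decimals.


FISTA on f(x) = 6*x^2 + 14*x + 1.08*|x|
L = 12, alpha = 0.0272
Iteration 1: beta = 0.0, y = 1.6695 + 0.0*(1.6695 - 1.6695) = 1.6695
  grad(y) = 34.034, v = y - alpha*grad = 0.7438
  prox(v) = soft_thresh(0.7438, 0.0294) = 0.7144
Iteration 2: beta = 0.3333, y = 0.7144 + 0.3333*(0.7144 - 1.6695) = 0.396
  grad(y) = 18.7524, v = y - alpha*grad = -0.114
  prox(v) = soft_thresh(-0.114, 0.0294) = -0.0847
Iteration 3: beta = 0.5, y = -0.0847 + 0.5*(-0.0847 - 0.7144) = -0.4842
  grad(y) = 8.1898, v = y - alpha*grad = -0.7069
  prox(v) = soft_thresh(-0.7069, 0.0294) = -0.6776
f(x_3) = 6*(-0.6776)^2 + 14*(-0.6776) + 1.08*|-0.6776| = -5.9996


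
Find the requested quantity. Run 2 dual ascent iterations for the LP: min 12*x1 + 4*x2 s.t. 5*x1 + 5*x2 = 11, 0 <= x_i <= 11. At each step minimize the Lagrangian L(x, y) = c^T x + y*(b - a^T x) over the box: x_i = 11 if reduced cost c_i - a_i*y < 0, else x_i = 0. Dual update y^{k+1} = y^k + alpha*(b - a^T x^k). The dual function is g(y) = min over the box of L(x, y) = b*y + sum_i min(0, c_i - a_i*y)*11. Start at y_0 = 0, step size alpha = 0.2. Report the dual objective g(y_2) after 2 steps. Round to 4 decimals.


Dual ascent for LP: min 12*x1 + 4*x2, 5*x1 + 5*x2 = 11, 0 <= x_i <= 11
Step 1: y^k = 0.0, reduced costs: (12.0, 4.0)
  x^k = (0.0, 0.0), subgradient = b - a^T x = 11.0
  y^{k+1} = 0.0 + 0.2*11.0 = 2.2
Step 2: y^k = 2.2, reduced costs: (1.0, -7.0)
  x^k = (0.0, 11.0), subgradient = b - a^T x = -44.0
  y^{k+1} = 2.2 + 0.2*-44.0 = -6.6
Dual objective at y_2 = -6.6: reduced costs (45.0, 37.0), box minimizer x = (0.0, 0.0)
g(y_2) = b*y + (c1 - a1*y)*x1 + (c2 - a2*y)*x2 = 11*(-6.6) + 45.0*0.0 + 37.0*0.0 = -72.6 + 0.0 + 0.0 = -72.6


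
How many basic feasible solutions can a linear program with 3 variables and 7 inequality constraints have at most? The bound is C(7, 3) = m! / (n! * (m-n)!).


Each vertex corresponds to some choice of n active constraints out of m, so the number of vertices is at most C(m, n) = m! / (n!(m-n)!).
m = 7, n = 3
Numerator: 7 * 6 * 5
Denominator: 3! = 6
C(7, 3) = 35


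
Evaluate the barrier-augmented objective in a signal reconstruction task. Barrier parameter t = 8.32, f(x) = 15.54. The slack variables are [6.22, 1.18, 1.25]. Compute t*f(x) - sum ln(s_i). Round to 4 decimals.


Step 1: Compute log-barrier.
ln values: [1.8278, 0.1655, 0.2231]
phi = -(1.8278 + 0.1655 + 0.2231) = -2.2164
Step 2: Compute augmented objective.
t*f(x) = 8.32*15.54 = 129.2928
Total = 129.2928 - 2.2164 = 127.0764


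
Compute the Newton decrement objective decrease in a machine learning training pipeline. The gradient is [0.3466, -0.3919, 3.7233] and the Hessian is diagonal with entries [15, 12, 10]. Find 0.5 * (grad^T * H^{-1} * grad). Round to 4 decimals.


Step 1: H is diagonal, so H^(-1) * g = [0.0231, -0.0327, 0.3723].
Step 2: g^T H^(-1) g = sum_i g_i^2 / H_ii
  = (0.3466)^2/15 + (-0.3919)^2/12 + (3.7233)^2/10
  = 0.008 + 0.0128 + 1.3863 = 1.4071
Step 3: Objective decrease = 0.5 * g^T H^(-1) g = 0.7036


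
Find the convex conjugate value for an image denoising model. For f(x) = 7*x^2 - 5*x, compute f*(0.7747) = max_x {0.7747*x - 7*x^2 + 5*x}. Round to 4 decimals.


f*(y) = sup_x {y*x - a*x^2 - b*x} = sup_x {(y-b)*x - a*x^2}
FOC: (y - b) - 2a*x = 0 => x* = (y - b)/(2a)
x* = (0.7747 + 5)/(2*7) = 0.4125
f*(0.7747) = (y-b)^2/(4a) = (0.7747 + 5)^2/(4*7)
= 33.3472/28 = 1.191


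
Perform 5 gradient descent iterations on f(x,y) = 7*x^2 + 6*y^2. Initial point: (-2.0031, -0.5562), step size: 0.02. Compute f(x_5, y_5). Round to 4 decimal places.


Gradient descent on f(x,y) = 7*x^2 + 6*y^2.
Starting point: (-2.0031, -0.5562), alpha = 0.02
Step 1: grad_x = 2*7*-2.0031 = -28.0434, grad_y = 2*6*-0.5562 = -6.6744
  x_1 = -2.0031 - 0.02*-28.0434 = -1.4422
  y_1 = -0.5562 - 0.02*-6.6744 = -0.4227
Step 2: grad_x = 2*7*-1.4422 = -20.1912, grad_y = 2*6*-0.4227 = -5.0725
  x_2 = -1.4422 - 0.02*-20.1912 = -1.0384
  y_2 = -0.4227 - 0.02*-5.0725 = -0.3213
Step 3: grad_x = 2*7*-1.0384 = -14.5377, grad_y = 2*6*-0.3213 = -3.8551
  x_3 = -1.0384 - 0.02*-14.5377 = -0.7477
  y_3 = -0.3213 - 0.02*-3.8551 = -0.2442
Step 4: grad_x = 2*7*-0.7477 = -10.4671, grad_y = 2*6*-0.2442 = -2.9299
  x_4 = -0.7477 - 0.02*-10.4671 = -0.5383
  y_4 = -0.2442 - 0.02*-2.9299 = -0.1856
Step 5: grad_x = 2*7*-0.5383 = -7.5363, grad_y = 2*6*-0.1856 = -2.2267
  x_5 = -0.5383 - 0.02*-7.5363 = -0.3876
  y_5 = -0.1856 - 0.02*-2.2267 = -0.141
f(-0.3876, -0.141) = 7*(-0.3876)^2 + 6*(-0.141)^2 = 1.1709


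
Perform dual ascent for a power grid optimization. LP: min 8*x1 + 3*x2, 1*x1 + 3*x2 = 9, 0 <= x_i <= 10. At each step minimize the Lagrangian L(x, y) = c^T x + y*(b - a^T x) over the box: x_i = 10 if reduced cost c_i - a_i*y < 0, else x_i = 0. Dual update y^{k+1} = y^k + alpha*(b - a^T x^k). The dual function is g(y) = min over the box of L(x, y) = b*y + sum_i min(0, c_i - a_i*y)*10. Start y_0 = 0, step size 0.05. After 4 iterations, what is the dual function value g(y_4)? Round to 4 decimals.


Dual ascent for LP: min 8*x1 + 3*x2, 1*x1 + 3*x2 = 9, 0 <= x_i <= 10
Step 1: y^k = 0.0, reduced costs: (8.0, 3.0)
  x^k = (0.0, 0.0), subgradient = b - a^T x = 9.0
  y^{k+1} = 0.0 + 0.05*9.0 = 0.45
Step 2: y^k = 0.45, reduced costs: (7.55, 1.65)
  x^k = (0.0, 0.0), subgradient = b - a^T x = 9.0
  y^{k+1} = 0.45 + 0.05*9.0 = 0.9
Step 3: y^k = 0.9, reduced costs: (7.1, 0.3)
  x^k = (0.0, 0.0), subgradient = b - a^T x = 9.0
  y^{k+1} = 0.9 + 0.05*9.0 = 1.35
Step 4: y^k = 1.35, reduced costs: (6.65, -1.05)
  x^k = (0.0, 10.0), subgradient = b - a^T x = -21.0
  y^{k+1} = 1.35 + 0.05*-21.0 = 0.3
Dual objective at y_4 = 0.3: reduced costs (7.7, 2.1), box minimizer x = (0.0, 0.0)
g(y_4) = b*y + (c1 - a1*y)*x1 + (c2 - a2*y)*x2 = 9*0.3 + 7.7*0.0 + 2.1*0.0 = 2.7 + 0.0 + 0.0 = 2.7


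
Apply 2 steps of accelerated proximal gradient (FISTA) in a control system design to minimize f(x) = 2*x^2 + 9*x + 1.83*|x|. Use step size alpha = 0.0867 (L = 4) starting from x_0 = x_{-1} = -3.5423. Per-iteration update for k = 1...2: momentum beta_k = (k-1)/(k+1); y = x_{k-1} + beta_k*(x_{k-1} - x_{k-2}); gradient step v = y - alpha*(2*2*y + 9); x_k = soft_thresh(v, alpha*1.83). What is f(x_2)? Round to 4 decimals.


FISTA on f(x) = 2*x^2 + 9*x + 1.83*|x|
L = 4, alpha = 0.0867
Iteration 1: beta = 0.0, y = -3.5423 + 0.0*(-3.5423 + 3.5423) = -3.5423
  grad(y) = -5.1692, v = y - alpha*grad = -3.0941
  prox(v) = soft_thresh(-3.0941, 0.1587) = -2.9355
Iteration 2: beta = 0.3333, y = -2.9355 + 0.3333*(-2.9355 + 3.5423) = -2.7332
  grad(y) = -1.9328, v = y - alpha*grad = -2.5656
  prox(v) = soft_thresh(-2.5656, 0.1587) = -2.407
f(x_2) = 2*(-2.407)^2 + 9*(-2.407) + 1.83*|-2.407| = -5.671


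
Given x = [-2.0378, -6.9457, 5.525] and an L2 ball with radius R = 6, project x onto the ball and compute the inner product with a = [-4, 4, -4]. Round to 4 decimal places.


Step 1: Compute ||x|| (intermediates to 6 decimals).
||x|| = sqrt((-2.0378)^2 + (-6.9457)^2 + 5.525^2) = 9.106097
Step 2: Project.
Since ||x|| > R, scale = R/||x|| = 6/9.106097 = 0.658899, proj(x) = scale * x
proj(x) = [-1.342704, -4.576515, 3.640417]
Step 3: Dot product.
a^T * proj(x) = -4*(-1.342704) + 4*(-4.576515) - 4*3.640417 = -27.4969


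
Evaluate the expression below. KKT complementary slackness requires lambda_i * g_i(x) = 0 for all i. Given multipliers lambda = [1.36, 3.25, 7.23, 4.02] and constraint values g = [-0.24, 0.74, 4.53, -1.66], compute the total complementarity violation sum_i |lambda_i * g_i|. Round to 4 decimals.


KKT complementary slackness check:
lambda_1 * g_1 = 1.36 * -0.24 = -0.3264
lambda_2 * g_2 = 3.25 * 0.74 = 2.405
lambda_3 * g_3 = 7.23 * 4.53 = 32.7519
lambda_4 * g_4 = 4.02 * -1.66 = -6.6732
Total violation = 0.3264 + 2.405 + 32.7519 + 6.6732 = 42.1565


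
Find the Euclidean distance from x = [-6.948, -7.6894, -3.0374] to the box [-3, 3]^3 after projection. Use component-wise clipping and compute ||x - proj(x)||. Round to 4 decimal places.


Project each component onto [-3, 3].
clip(-6.948) = -3.0, clip(-7.6894) = -3.0, clip(-3.0374) = -3.0
Projection = [-3.0, -3.0, -3.0]
Squared diffs: [15.5867, 21.9905, 0.0014]
Distance = sqrt(37.5786) = 6.1301


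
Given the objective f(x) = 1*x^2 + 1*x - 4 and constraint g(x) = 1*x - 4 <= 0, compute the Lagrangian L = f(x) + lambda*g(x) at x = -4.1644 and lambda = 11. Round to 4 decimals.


Step 1: Evaluate f(x).
f(-4.1644) = 1*(-4.1644)^2 + 1*(-4.1644) - 4 = 9.1778
Step 2: Evaluate g(x).
g(-4.1644) = 1*-4.1644 - 4 = -8.1644
Step 3: Compute Lagrangian.
L = 9.1778 + 11*-8.1644 = -80.6306


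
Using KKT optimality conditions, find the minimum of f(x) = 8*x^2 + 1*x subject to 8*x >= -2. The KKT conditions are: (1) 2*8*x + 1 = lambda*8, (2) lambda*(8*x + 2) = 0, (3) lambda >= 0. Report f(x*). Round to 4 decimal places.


Step 1: Try lambda = 0 (constraint inactive).
Stationarity: 2*8*x + 1 = 0
x* = -1/(2*8) = -0.0625
Check constraint: 8*-0.0625 = -0.5 >= -2 -- satisfied.
Step 2: Compute optimal value.
f(x*) = 8*(-0.0625)^2 + 1*(-0.0625) = -0.0313


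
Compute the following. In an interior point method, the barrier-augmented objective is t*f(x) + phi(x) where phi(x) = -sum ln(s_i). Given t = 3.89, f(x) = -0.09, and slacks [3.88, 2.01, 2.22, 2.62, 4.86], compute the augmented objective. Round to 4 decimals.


Step 1: Compute log-barrier.
ln values: [1.3558, 0.6981, 0.7975, 0.9632, 1.581]
phi = -(1.3558 + 0.6981 + 0.7975 + 0.9632 + 1.581) = -5.3957
Step 2: Compute augmented objective.
t*f(x) = 3.89*-0.09 = -0.3501
Total = -0.3501 - 5.3957 = -5.7458


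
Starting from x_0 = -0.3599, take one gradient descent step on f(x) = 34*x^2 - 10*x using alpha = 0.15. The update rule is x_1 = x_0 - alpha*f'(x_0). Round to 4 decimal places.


We compute the gradient at x_0 and apply the update.
f'(x) = 68*x - 10
f'(-0.3599) = 68*-0.3599 - 10 = -34.4732
x_1 = -0.3599 - 0.15*-34.4732 = 4.8111


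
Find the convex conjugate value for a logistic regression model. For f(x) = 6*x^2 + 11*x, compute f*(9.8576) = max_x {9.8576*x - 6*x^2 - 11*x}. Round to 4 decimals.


f*(y) = sup_x {y*x - a*x^2 - b*x} = sup_x {(y-b)*x - a*x^2}
FOC: (y - b) - 2a*x = 0 => x* = (y - b)/(2a)
x* = (9.8576 - 11)/(2*6) = -0.0952
f*(9.8576) = (y-b)^2/(4a) = (9.8576 - 11)^2/(4*6)
= 1.3051/24 = 0.0544


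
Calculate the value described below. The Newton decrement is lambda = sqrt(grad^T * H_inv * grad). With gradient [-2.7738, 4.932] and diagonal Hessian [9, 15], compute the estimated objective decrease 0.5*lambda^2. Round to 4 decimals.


Step 1: H is diagonal, so H^(-1) * g = [-0.3082, 0.3288].
Step 2: g^T H^(-1) g = sum_i g_i^2 / H_ii
  = (-2.7738)^2/9 + (4.932)^2/15
  = 0.8549 + 1.6216 = 2.4765
Step 3: Objective decrease = 0.5 * g^T H^(-1) g = 1.2383


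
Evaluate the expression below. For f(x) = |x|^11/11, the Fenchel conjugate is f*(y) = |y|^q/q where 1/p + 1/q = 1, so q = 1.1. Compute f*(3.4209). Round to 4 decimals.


The conjugate exponent q satisfies 1/p + 1/q = 1.
p = 11, so q = 11/(11 - 1) = 1.1
|y|^q = 3.4209^1.1 = 3.8686
f*(3.4209) = 3.8686 / 1.1 = 3.5169


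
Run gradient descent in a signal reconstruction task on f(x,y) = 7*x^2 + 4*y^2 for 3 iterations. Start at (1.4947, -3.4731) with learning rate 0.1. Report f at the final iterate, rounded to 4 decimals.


Gradient descent on f(x,y) = 7*x^2 + 4*y^2.
Starting point: (1.4947, -3.4731), alpha = 0.1
Step 1: grad_x = 2*7*1.4947 = 20.9258, grad_y = 2*4*-3.4731 = -27.7848
  x_1 = 1.4947 - 0.1*20.9258 = -0.5979
  y_1 = -3.4731 - 0.1*-27.7848 = -0.6946
Step 2: grad_x = 2*7*-0.5979 = -8.3703, grad_y = 2*4*-0.6946 = -5.557
  x_2 = -0.5979 - 0.1*-8.3703 = 0.2392
  y_2 = -0.6946 - 0.1*-5.557 = -0.1389
Step 3: grad_x = 2*7*0.2392 = 3.3481, grad_y = 2*4*-0.1389 = -1.1114
  x_3 = 0.2392 - 0.1*3.3481 = -0.0957
  y_3 = -0.1389 - 0.1*-1.1114 = -0.0278
f(-0.0957, -0.0278) = 7*(-0.0957)^2 + 4*(-0.0278)^2 = 0.0671


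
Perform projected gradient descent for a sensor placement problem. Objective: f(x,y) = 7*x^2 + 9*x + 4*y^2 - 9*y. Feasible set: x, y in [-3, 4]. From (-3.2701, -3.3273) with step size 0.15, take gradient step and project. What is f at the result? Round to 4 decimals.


Step 1: Compute gradient at (-3.2701, -3.3273).
grad_x = 2*7*-3.2701 + 9 = -36.7814
grad_y = 2*4*-3.3273 - 9 = -35.6184
Step 2: Gradient step.
x_raw = -3.2701 - 0.15*-36.7814 = 2.2471
y_raw = -3.3273 - 0.15*-35.6184 = 2.0155
Step 3: Project onto [-3, 4].
x_proj = clip(2.2471) = 2.2471
y_proj = clip(2.0155) = 2.0155
Step 4: Evaluate f.
f(2.2471, 2.0155) = 53.6797


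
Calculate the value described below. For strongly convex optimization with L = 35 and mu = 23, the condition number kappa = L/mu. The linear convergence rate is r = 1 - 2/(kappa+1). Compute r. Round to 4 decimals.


Step 1: Compute the condition number.
kappa = L/mu = 35/23 = 1.5217
Step 2: Compute the convergence rate.
r = 1 - 2/(kappa + 1) = 1 - 2*mu/(L + mu) = (L - mu)/(L + mu) = 12/58 = 0.2069


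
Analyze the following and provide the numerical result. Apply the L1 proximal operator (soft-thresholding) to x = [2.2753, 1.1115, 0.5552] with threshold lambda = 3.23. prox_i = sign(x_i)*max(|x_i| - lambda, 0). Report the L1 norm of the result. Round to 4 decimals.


Soft-thresholding with lambda = 3.23:
prox(2.2753) = sign(2.2753)*max(|2.2753| - 3.23, 0) = 0.0
prox(1.1115) = sign(1.1115)*max(|1.1115| - 3.23, 0) = 0.0
prox(0.5552) = sign(0.5552)*max(|0.5552| - 3.23, 0) = 0.0
prox(x) = [0.0, 0.0, 0.0]
||prox(x)||_1 = 0.0 + 0.0 + 0.0 = 0.0


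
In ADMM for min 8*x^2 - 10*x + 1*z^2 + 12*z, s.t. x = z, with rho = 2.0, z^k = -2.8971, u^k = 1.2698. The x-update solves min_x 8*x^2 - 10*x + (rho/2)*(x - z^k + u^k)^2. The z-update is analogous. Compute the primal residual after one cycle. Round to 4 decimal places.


ADMM iteration with rho = 2.0, z^k = -2.8971, u^k = 1.2698
Step 1: x-update.
Minimize 8*x^2 - 10*x + (2.0/2)*(x + 2.8971 + 1.2698)^2
FOC: (2*8 + 2.0)*x = 10 + 2.0*(-2.8971 - 1.2698)
x^{k+1} = 0.0926
Step 2: z-update.
Minimize 1*z^2 + 12*z + (2.0/2)*(0.0926 - z + 1.2698)^2
FOC: (2*1 + 2.0)*z = -12 + 2.0*(0.0926 + 1.2698)
z^{k+1} = -2.3188
Step 3: u-update.
u^{k+1} = 1.2698 + 0.0926 + 2.3188 = 3.6812
Step 4: Primal residual = |0.0926 + 2.3188| = 2.4114


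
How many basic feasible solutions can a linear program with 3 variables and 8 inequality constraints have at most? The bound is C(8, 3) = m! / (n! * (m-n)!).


Each vertex corresponds to some choice of n active constraints out of m, so the number of vertices is at most C(m, n) = m! / (n!(m-n)!).
m = 8, n = 3
Numerator: 8 * 7 * 6
Denominator: 3! = 6
C(8, 3) = 56


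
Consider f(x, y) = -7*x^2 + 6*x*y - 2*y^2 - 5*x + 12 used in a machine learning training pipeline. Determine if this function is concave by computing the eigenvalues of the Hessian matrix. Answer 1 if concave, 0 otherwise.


The Hessian of f(x,y) = -7*x^2 + 6*x*y - 2*y^2 - 5*x + 12 is:
H = [[-14, 6], [6, -4]]
Trace = -14 - 4 = -18
Determinant = -14*-4 - (6)^2 = 20
Discriminant = (-18)^2 - 4*20 = 244.0
Eigenvalues: lambda_1 = -16.8102, lambda_2 = -1.1898
The function is concave.

1


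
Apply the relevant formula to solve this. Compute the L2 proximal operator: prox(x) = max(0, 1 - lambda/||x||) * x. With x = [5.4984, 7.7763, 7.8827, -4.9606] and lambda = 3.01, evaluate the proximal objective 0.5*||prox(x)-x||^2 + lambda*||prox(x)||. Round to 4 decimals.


Step 1: Compute ||x||.
||x|| = 13.321
Step 2: Compute scaling factor.
scale = max(0, 1 - 3.01/13.321) = 0.774
Step 3: prox(x) = [4.256, 6.0192, 6.1015, -3.8397]
||prox(x)|| = 10.311
Step 4: Proximal objective.
0.5*||prox-x||^2 = 4.5301
lambda*||prox|| = 31.0361
Total = 35.566


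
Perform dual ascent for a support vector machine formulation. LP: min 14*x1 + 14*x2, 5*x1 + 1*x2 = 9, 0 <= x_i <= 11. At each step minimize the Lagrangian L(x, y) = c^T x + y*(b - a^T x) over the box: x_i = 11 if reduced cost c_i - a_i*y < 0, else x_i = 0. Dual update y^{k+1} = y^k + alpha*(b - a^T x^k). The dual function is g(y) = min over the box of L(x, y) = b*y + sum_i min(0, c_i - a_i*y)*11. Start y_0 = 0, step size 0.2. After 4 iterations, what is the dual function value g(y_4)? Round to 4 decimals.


Dual ascent for LP: min 14*x1 + 14*x2, 5*x1 + 1*x2 = 9, 0 <= x_i <= 11
Step 1: y^k = 0.0, reduced costs: (14.0, 14.0)
  x^k = (0.0, 0.0), subgradient = b - a^T x = 9.0
  y^{k+1} = 0.0 + 0.2*9.0 = 1.8
Step 2: y^k = 1.8, reduced costs: (5.0, 12.2)
  x^k = (0.0, 0.0), subgradient = b - a^T x = 9.0
  y^{k+1} = 1.8 + 0.2*9.0 = 3.6
Step 3: y^k = 3.6, reduced costs: (-4.0, 10.4)
  x^k = (11.0, 0.0), subgradient = b - a^T x = -46.0
  y^{k+1} = 3.6 + 0.2*-46.0 = -5.6
Step 4: y^k = -5.6, reduced costs: (42.0, 19.6)
  x^k = (0.0, 0.0), subgradient = b - a^T x = 9.0
  y^{k+1} = -5.6 + 0.2*9.0 = -3.8
Dual objective at y_4 = -3.8: reduced costs (33.0, 17.8), box minimizer x = (0.0, 0.0)
g(y_4) = b*y + (c1 - a1*y)*x1 + (c2 - a2*y)*x2 = 9*(-3.8) + 33.0*0.0 + 17.8*0.0 = -34.2 + 0.0 + 0.0 = -34.2


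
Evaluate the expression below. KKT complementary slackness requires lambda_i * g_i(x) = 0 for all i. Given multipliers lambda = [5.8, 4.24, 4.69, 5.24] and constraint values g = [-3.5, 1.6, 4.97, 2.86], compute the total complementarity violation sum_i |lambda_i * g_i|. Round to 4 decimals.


KKT complementary slackness check:
lambda_1 * g_1 = 5.8 * -3.5 = -20.3
lambda_2 * g_2 = 4.24 * 1.6 = 6.784
lambda_3 * g_3 = 4.69 * 4.97 = 23.3093
lambda_4 * g_4 = 5.24 * 2.86 = 14.9864
Total violation = 20.3 + 6.784 + 23.3093 + 14.9864 = 65.3797


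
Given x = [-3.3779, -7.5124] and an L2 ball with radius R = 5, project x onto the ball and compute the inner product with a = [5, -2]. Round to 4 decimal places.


Step 1: Compute ||x|| (intermediates to 6 decimals).
||x|| = sqrt((-3.3779)^2 + (-7.5124)^2) = 8.23689
Step 2: Project.
Since ||x|| > R, scale = R/||x|| = 5/8.23689 = 0.607025, proj(x) = scale * x
proj(x) = [-2.05047, -4.560215]
Step 3: Dot product.
a^T * proj(x) = 5*(-2.05047) - 2*(-4.560215) = -1.1319


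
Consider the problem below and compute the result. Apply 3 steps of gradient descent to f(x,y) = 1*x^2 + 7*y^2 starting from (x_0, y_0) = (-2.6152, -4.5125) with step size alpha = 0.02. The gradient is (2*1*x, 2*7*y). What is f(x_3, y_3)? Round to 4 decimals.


Gradient descent on f(x,y) = 1*x^2 + 7*y^2.
Starting point: (-2.6152, -4.5125), alpha = 0.02
Step 1: grad_x = 2*1*-2.6152 = -5.2304, grad_y = 2*7*-4.5125 = -63.175
  x_1 = -2.6152 - 0.02*-5.2304 = -2.5106
  y_1 = -4.5125 - 0.02*-63.175 = -3.249
Step 2: grad_x = 2*1*-2.5106 = -5.0212, grad_y = 2*7*-3.249 = -45.486
  x_2 = -2.5106 - 0.02*-5.0212 = -2.4102
  y_2 = -3.249 - 0.02*-45.486 = -2.3393
Step 3: grad_x = 2*1*-2.4102 = -4.8203, grad_y = 2*7*-2.3393 = -32.7499
  x_3 = -2.4102 - 0.02*-4.8203 = -2.3138
  y_3 = -2.3393 - 0.02*-32.7499 = -1.6843
f(-2.3138, -1.6843) = 1*(-2.3138)^2 + 7*(-1.6843)^2 = 25.2111


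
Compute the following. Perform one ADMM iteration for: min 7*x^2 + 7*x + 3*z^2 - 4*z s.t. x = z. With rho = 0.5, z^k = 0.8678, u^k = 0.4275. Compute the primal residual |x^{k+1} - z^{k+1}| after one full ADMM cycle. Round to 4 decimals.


ADMM iteration with rho = 0.5, z^k = 0.8678, u^k = 0.4275
Step 1: x-update.
Minimize 7*x^2 + 7*x + (0.5/2)*(x - 0.8678 + 0.4275)^2
FOC: (2*7 + 0.5)*x = -7 + 0.5*(0.8678 - 0.4275)
x^{k+1} = -0.4676
Step 2: z-update.
Minimize 3*z^2 - 4*z + (0.5/2)*(-0.4676 - z + 0.4275)^2
FOC: (2*3 + 0.5)*z = 4 + 0.5*(-0.4676 + 0.4275)
z^{k+1} = 0.6123
Step 3: u-update.
u^{k+1} = 0.4275 - 0.4676 - 0.6123 = -0.6524
Step 4: Primal residual = |-0.4676 - 0.6123| = 1.0799


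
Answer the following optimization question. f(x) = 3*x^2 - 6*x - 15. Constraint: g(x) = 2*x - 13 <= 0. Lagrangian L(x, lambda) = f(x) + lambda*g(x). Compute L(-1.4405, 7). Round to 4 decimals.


Step 1: Evaluate f(x).
f(-1.4405) = 3*(-1.4405)^2 - 6*(-1.4405) - 15 = -0.1319
Step 2: Evaluate g(x).
g(-1.4405) = 2*-1.4405 - 13 = -15.881
Step 3: Compute Lagrangian.
L = -0.1319 + 7*-15.881 = -111.2989


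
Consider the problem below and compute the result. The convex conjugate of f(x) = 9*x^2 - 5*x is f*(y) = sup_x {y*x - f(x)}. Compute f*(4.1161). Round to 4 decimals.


f*(y) = sup_x {y*x - a*x^2 - b*x} = sup_x {(y-b)*x - a*x^2}
FOC: (y - b) - 2a*x = 0 => x* = (y - b)/(2a)
x* = (4.1161 + 5)/(2*9) = 0.5065
f*(4.1161) = (y-b)^2/(4a) = (4.1161 + 5)^2/(4*9)
= 83.1033/36 = 2.3084


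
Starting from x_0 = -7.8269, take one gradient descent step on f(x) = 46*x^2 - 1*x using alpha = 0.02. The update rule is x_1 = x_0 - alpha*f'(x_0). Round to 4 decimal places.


We compute the gradient at x_0 and apply the update.
f'(x) = 92*x - 1
f'(-7.8269) = 92*-7.8269 - 1 = -721.0748
x_1 = -7.8269 - 0.02*-721.0748 = 6.5946


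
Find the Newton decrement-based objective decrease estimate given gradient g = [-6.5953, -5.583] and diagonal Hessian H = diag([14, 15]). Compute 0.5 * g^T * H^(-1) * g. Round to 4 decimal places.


Step 1: H is diagonal, so H^(-1) * g = [-0.4711, -0.3722].
Step 2: g^T H^(-1) g = sum_i g_i^2 / H_ii
  = (-6.5953)^2/14 + (-5.583)^2/15
  = 3.107 + 2.078 = 5.185
Step 3: Objective decrease = 0.5 * g^T H^(-1) g = 2.5925


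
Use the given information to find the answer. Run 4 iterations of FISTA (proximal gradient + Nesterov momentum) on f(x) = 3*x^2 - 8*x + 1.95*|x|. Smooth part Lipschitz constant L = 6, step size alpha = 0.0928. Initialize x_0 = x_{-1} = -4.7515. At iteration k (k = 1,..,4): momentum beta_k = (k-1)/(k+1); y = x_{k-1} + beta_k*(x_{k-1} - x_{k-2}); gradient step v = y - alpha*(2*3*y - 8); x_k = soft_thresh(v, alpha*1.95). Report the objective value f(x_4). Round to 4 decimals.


FISTA on f(x) = 3*x^2 - 8*x + 1.95*|x|
L = 6, alpha = 0.0928
Iteration 1: beta = 0.0, y = -4.7515 + 0.0*(-4.7515 + 4.7515) = -4.7515
  grad(y) = -36.509, v = y - alpha*grad = -1.3635
  prox(v) = soft_thresh(-1.3635, 0.181) = -1.1825
Iteration 2: beta = 0.3333, y = -1.1825 + 0.3333*(-1.1825 + 4.7515) = 0.0072
  grad(y) = -7.957, v = y - alpha*grad = 0.7456
  prox(v) = soft_thresh(0.7456, 0.181) = 0.5646
Iteration 3: beta = 0.5, y = 0.5646 + 0.5*(0.5646 + 1.1825) = 1.4382
  grad(y) = 0.629, v = y - alpha*grad = 1.3798
  prox(v) = soft_thresh(1.3798, 0.181) = 1.1988
Iteration 4: beta = 0.6, y = 1.1988 + 0.6*(1.1988 - 0.5646) = 1.5794
  grad(y) = 1.4762, v = y - alpha*grad = 1.4424
  prox(v) = soft_thresh(1.4424, 0.181) = 1.2614
f(x_4) = 3*1.2614^2 - 8*1.2614 + 1.95*|1.2614| = -2.8581


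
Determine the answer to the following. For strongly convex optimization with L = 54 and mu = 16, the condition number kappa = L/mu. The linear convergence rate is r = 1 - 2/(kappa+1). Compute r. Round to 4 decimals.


Step 1: Compute the condition number.
kappa = L/mu = 54/16 = 3.375
Step 2: Compute the convergence rate.
r = 1 - 2/(kappa + 1) = 1 - 2*mu/(L + mu) = (L - mu)/(L + mu) = 38/70 = 0.5429


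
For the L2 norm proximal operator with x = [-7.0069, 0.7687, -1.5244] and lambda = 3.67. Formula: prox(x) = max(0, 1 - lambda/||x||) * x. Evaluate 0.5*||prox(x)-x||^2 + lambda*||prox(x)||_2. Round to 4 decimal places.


Step 1: Compute ||x||.
||x|| = 7.2119
Step 2: Compute scaling factor.
scale = max(0, 1 - 3.67/7.2119) = 0.4911
Step 3: prox(x) = [-3.4412, 0.3775, -0.7487]
||prox(x)|| = 3.5419
Step 4: Proximal objective.
0.5*||prox-x||^2 = 6.7345
lambda*||prox|| = 12.9988
Total = 19.7332


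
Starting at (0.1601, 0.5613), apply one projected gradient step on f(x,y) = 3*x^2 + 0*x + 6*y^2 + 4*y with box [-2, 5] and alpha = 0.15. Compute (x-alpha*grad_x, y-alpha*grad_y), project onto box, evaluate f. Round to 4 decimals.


Step 1: Compute gradient at (0.1601, 0.5613).
grad_x = 2*3*0.1601 + 0 = 0.9606
grad_y = 2*6*0.5613 + 4 = 10.7356
Step 2: Gradient step.
x_raw = 0.1601 - 0.15*0.9606 = 0.016
y_raw = 0.5613 - 0.15*10.7356 = -1.049
Step 3: Project onto [-2, 5].
x_proj = clip(0.016) = 0.016
y_proj = clip(-1.049) = -1.049
Step 4: Evaluate f.
f(0.016, -1.049) = 2.4075


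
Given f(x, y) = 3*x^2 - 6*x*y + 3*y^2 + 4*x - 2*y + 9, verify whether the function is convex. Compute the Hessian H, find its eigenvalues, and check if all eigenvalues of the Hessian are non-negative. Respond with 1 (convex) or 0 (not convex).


The Hessian of f(x,y) = 3*x^2 - 6*x*y + 3*y^2 + 4*x - 2*y + 9 is:
H = [[6, -6], [-6, 6]]
Trace = 6 + 6 = 12
Determinant = 6*6 - (-6)^2 = 0
Discriminant = (12)^2 - 4*0 = 144.0
Eigenvalues: lambda_1 = 0.0, lambda_2 = 12.0
The function is convex.

1


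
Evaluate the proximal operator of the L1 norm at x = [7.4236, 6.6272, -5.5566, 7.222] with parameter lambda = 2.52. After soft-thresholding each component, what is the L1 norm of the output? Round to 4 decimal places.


Soft-thresholding with lambda = 2.52:
prox(7.4236) = sign(7.4236)*max(|7.4236| - 2.52, 0) = 4.9036
prox(6.6272) = sign(6.6272)*max(|6.6272| - 2.52, 0) = 4.1072
prox(-5.5566) = sign(-5.5566)*max(|-5.5566| - 2.52, 0) = -3.0366
prox(7.222) = sign(7.222)*max(|7.222| - 2.52, 0) = 4.702
prox(x) = [4.9036, 4.1072, -3.0366, 4.702]
||prox(x)||_1 = 4.9036 + 4.1072 + 3.0366 + 4.702 = 16.7494


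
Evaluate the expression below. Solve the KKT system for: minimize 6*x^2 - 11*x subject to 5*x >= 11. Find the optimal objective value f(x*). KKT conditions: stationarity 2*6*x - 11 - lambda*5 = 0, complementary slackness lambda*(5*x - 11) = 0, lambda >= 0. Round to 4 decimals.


Step 1: Try lambda = 0 (constraint inactive).
x_unc = 11/(2*6) = 0.9167
Check: 5*0.9167 = 4.5835 < 11 -- violated!
Step 2: Constraint must be active: 5*x = 11
x* = 11/5 = 2.2
lambda = (2*6*2.2 - 11)/5 = 3.08
Step 3: Compute optimal value.
f(x*) = 6*2.2^2 - 11*2.2 = 4.84


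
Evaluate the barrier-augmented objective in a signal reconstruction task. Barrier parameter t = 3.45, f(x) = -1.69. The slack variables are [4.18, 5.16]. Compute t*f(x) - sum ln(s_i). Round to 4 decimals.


Step 1: Compute log-barrier.
ln values: [1.4303, 1.6409]
phi = -(1.4303 + 1.6409) = -3.0712
Step 2: Compute augmented objective.
t*f(x) = 3.45*-1.69 = -5.8305
Total = -5.8305 - 3.0712 = -8.9017


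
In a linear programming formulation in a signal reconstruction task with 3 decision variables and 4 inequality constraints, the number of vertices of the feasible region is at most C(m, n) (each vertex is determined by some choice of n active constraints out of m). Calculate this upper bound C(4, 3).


Each vertex corresponds to some choice of n active constraints out of m, so the number of vertices is at most C(m, n) = m! / (n!(m-n)!).
m = 4, n = 3
Numerator: 4 * 3 * 2
Denominator: 3! = 6
C(4, 3) = 4


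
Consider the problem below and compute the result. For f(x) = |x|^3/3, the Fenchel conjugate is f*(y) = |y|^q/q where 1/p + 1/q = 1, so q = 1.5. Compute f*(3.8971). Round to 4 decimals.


The conjugate exponent q satisfies 1/p + 1/q = 1.
p = 3, so q = 3/(3 - 1) = 1.5
|y|^q = 3.8971^1.5 = 7.6933
f*(3.8971) = 7.6933 / 1.5 = 5.1289


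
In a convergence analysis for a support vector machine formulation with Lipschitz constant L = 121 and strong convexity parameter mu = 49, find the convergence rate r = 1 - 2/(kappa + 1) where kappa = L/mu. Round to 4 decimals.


Step 1: Compute the condition number.
kappa = L/mu = 121/49 = 2.4694
Step 2: Compute the convergence rate.
r = 1 - 2/(kappa + 1) = 1 - 2*mu/(L + mu) = (L - mu)/(L + mu) = 72/170 = 0.4235


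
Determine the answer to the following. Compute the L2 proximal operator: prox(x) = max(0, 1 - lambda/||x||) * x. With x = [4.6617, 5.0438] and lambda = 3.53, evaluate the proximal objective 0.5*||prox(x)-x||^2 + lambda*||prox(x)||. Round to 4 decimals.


Step 1: Compute ||x||.
||x|| = 6.8681
Step 2: Compute scaling factor.
scale = max(0, 1 - 3.53/6.8681) = 0.486
Step 3: prox(x) = [2.2657, 2.4515]
||prox(x)|| = 3.3381
Step 4: Proximal objective.
0.5*||prox-x||^2 = 6.2305
lambda*||prox|| = 11.7835
Total = 18.0141


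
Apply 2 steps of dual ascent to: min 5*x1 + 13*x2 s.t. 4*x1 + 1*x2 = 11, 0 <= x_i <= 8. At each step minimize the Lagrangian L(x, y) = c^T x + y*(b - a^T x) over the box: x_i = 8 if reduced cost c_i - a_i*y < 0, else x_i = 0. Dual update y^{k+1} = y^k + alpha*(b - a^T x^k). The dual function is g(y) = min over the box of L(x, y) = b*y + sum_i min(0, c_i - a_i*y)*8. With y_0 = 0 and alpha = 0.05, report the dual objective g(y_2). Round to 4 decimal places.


Dual ascent for LP: min 5*x1 + 13*x2, 4*x1 + 1*x2 = 11, 0 <= x_i <= 8
Step 1: y^k = 0.0, reduced costs: (5.0, 13.0)
  x^k = (0.0, 0.0), subgradient = b - a^T x = 11.0
  y^{k+1} = 0.0 + 0.05*11.0 = 0.55
Step 2: y^k = 0.55, reduced costs: (2.8, 12.45)
  x^k = (0.0, 0.0), subgradient = b - a^T x = 11.0
  y^{k+1} = 0.55 + 0.05*11.0 = 1.1
Dual objective at y_2 = 1.1: reduced costs (0.6, 11.9), box minimizer x = (0.0, 0.0)
g(y_2) = b*y + (c1 - a1*y)*x1 + (c2 - a2*y)*x2 = 11*1.1 + 0.6*0.0 + 11.9*0.0 = 12.1 + 0.0 + 0.0 = 12.1


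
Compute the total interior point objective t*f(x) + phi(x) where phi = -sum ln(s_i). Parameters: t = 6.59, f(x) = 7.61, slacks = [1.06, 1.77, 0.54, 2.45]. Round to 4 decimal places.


Step 1: Compute log-barrier.
ln values: [0.0583, 0.571, -0.6162, 0.8961]
phi = -(0.0583 + 0.571 - 0.6162 + 0.8961) = -0.9092
Step 2: Compute augmented objective.
t*f(x) = 6.59*7.61 = 50.1499
Total = 50.1499 - 0.9092 = 49.2407


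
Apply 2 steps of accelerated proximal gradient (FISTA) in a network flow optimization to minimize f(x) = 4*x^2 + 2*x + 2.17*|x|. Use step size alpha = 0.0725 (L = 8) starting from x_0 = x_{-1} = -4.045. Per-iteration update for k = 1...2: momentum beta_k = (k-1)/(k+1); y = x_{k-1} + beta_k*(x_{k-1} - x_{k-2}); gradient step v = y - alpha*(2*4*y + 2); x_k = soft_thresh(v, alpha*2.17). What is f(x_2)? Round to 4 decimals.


FISTA on f(x) = 4*x^2 + 2*x + 2.17*|x|
L = 8, alpha = 0.0725
Iteration 1: beta = 0.0, y = -4.045 + 0.0*(-4.045 + 4.045) = -4.045
  grad(y) = -30.36, v = y - alpha*grad = -1.8439
  prox(v) = soft_thresh(-1.8439, 0.1573) = -1.6866
Iteration 2: beta = 0.3333, y = -1.6866 + 0.3333*(-1.6866 + 4.045) = -0.9004
  grad(y) = -5.2035, v = y - alpha*grad = -0.5232
  prox(v) = soft_thresh(-0.5232, 0.1573) = -0.3659
f(x_2) = 4*(-0.3659)^2 + 2*(-0.3659) + 2.17*|-0.3659| = 0.5976


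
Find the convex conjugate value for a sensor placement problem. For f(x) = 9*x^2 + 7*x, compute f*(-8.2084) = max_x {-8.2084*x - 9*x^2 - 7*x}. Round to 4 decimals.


f*(y) = sup_x {y*x - a*x^2 - b*x} = sup_x {(y-b)*x - a*x^2}
FOC: (y - b) - 2a*x = 0 => x* = (y - b)/(2a)
x* = (-8.2084 - 7)/(2*9) = -0.8449
f*(-8.2084) = (y-b)^2/(4a) = (-8.2084 - 7)^2/(4*9)
= 231.2954/36 = 6.4249


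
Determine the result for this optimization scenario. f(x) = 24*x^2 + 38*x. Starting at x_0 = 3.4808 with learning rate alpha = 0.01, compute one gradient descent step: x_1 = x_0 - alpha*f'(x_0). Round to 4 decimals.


We compute the gradient at x_0 and apply the update.
f'(x) = 48*x + 38
f'(3.4808) = 48*3.4808 + 38 = 205.0784
x_1 = 3.4808 - 0.01*205.0784 = 1.43


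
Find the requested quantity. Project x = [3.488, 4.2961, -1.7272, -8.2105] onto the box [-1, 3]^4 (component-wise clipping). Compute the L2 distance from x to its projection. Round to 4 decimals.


Project each component onto [-1, 3].
clip(3.488) = 3.0, clip(4.2961) = 3.0, clip(-1.7272) = -1.0, clip(-8.2105) = -1.0
Projection = [3.0, 3.0, -1.0, -1.0]
Squared diffs: [0.2381, 1.6799, 0.5288, 51.9913]
Distance = sqrt(54.4381) = 7.3782


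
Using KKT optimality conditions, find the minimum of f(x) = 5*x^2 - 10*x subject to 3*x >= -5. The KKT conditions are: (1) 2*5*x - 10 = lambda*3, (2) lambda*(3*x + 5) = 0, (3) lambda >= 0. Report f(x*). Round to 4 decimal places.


Step 1: Try lambda = 0 (constraint inactive).
Stationarity: 2*5*x - 10 = 0
x* = 10/(2*5) = 1.0
Check constraint: 3*1.0 = 3.0 >= -5 -- satisfied.
Step 2: Compute optimal value.
f(x*) = 5*1.0^2 - 10*1.0 = -5.0


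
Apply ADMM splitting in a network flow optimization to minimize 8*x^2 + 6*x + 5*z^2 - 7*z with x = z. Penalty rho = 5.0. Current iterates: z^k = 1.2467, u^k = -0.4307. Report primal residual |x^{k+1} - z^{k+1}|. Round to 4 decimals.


ADMM iteration with rho = 5.0, z^k = 1.2467, u^k = -0.4307
Step 1: x-update.
Minimize 8*x^2 + 6*x + (5.0/2)*(x - 1.2467 - 0.4307)^2
FOC: (2*8 + 5.0)*x = -6 + 5.0*(1.2467 + 0.4307)
x^{k+1} = 0.1137
Step 2: z-update.
Minimize 5*z^2 - 7*z + (5.0/2)*(0.1137 - z - 0.4307)^2
FOC: (2*5 + 5.0)*z = 7 + 5.0*(0.1137 - 0.4307)
z^{k+1} = 0.361
Step 3: u-update.
u^{k+1} = -0.4307 + 0.1137 - 0.361 = -0.678
Step 4: Primal residual = |0.1137 - 0.361| = 0.2473


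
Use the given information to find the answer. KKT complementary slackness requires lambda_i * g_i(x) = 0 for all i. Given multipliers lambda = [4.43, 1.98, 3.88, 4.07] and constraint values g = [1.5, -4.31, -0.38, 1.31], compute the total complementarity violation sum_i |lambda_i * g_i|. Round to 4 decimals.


KKT complementary slackness check:
lambda_1 * g_1 = 4.43 * 1.5 = 6.645
lambda_2 * g_2 = 1.98 * -4.31 = -8.5338
lambda_3 * g_3 = 3.88 * -0.38 = -1.4744
lambda_4 * g_4 = 4.07 * 1.31 = 5.3317
Total violation = 6.645 + 8.5338 + 1.4744 + 5.3317 = 21.9849
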